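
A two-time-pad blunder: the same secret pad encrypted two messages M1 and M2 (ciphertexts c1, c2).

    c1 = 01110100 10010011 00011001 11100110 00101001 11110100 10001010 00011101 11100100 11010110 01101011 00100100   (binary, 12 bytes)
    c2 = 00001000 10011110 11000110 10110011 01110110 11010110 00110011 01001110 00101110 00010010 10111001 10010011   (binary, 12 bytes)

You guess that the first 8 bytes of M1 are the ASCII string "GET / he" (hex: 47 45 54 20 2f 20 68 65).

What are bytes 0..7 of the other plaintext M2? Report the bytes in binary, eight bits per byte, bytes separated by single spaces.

00111011 01001000 10001011 01110101 01110000 00000010 11010001 00110110

First, c1 ⊕ c2 = (M1 ⊕ K) ⊕ (M2 ⊕ K) = M1 ⊕ M2, so the key drops out. Then M2 = (M1 ⊕ M2) ⊕ M1 over the first 8 bytes.
byte 0: (74 XOR 08) XOR 47 = 7c XOR 47 = 3b
byte 1: (93 XOR 9e) XOR 45 = 0d XOR 45 = 48
byte 2: (19 XOR c6) XOR 54 = df XOR 54 = 8b
byte 3: (e6 XOR b3) XOR 20 = 55 XOR 20 = 75
byte 4: (29 XOR 76) XOR 2f = 5f XOR 2f = 70
byte 5: (f4 XOR d6) XOR 20 = 22 XOR 20 = 02
byte 6: (8a XOR 33) XOR 68 = b9 XOR 68 = d1
byte 7: (1d XOR 4e) XOR 65 = 53 XOR 65 = 36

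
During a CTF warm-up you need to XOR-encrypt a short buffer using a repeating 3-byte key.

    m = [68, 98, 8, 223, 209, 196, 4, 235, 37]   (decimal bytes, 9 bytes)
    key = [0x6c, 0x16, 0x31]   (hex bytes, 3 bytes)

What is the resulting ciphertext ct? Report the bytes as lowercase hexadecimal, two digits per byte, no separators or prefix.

The 3-byte key repeats, so the effective keystream is 6c 16 31 6c 16 31 6c 16 31.
byte 0: 01000100 ⊕ 01101100 = 00101000
byte 1: 01100010 ⊕ 00010110 = 01110100
byte 2: 00001000 ⊕ 00110001 = 00111001
byte 3: 11011111 ⊕ 01101100 = 10110011
byte 4: 11010001 ⊕ 00010110 = 11000111
byte 5: 11000100 ⊕ 00110001 = 11110101
byte 6: 00000100 ⊕ 01101100 = 01101000
byte 7: 11101011 ⊕ 00010110 = 11111101
byte 8: 00100101 ⊕ 00110001 = 00010100

287439b3c7f568fd14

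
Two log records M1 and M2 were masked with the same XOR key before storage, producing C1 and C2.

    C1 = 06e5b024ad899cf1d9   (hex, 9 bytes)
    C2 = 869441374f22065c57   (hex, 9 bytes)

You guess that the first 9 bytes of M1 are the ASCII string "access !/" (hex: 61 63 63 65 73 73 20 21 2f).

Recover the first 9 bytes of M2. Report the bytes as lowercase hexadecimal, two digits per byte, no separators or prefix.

First, C1 ⊕ C2 = (M1 ⊕ K) ⊕ (M2 ⊕ K) = M1 ⊕ M2, so the key drops out. Then M2 = (M1 ⊕ M2) ⊕ M1 over the first 9 bytes.
byte 0: (06 xor 86) xor 61 = 80 xor 61 = e1
byte 1: (e5 xor 94) xor 63 = 71 xor 63 = 12
byte 2: (b0 xor 41) xor 63 = f1 xor 63 = 92
byte 3: (24 xor 37) xor 65 = 13 xor 65 = 76
byte 4: (ad xor 4f) xor 73 = e2 xor 73 = 91
byte 5: (89 xor 22) xor 73 = ab xor 73 = d8
byte 6: (9c xor 06) xor 20 = 9a xor 20 = ba
byte 7: (f1 xor 5c) xor 21 = ad xor 21 = 8c
byte 8: (d9 xor 57) xor 2f = 8e xor 2f = a1

e112927691d8ba8ca1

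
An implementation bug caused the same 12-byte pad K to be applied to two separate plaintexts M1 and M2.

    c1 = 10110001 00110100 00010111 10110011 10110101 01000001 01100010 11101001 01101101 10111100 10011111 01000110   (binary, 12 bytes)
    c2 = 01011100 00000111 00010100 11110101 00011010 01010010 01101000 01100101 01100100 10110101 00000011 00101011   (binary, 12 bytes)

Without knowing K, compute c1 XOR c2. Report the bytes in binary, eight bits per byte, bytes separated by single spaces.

11101101 00110011 00000011 01000110 10101111 00010011 00001010 10001100 00001001 00001001 10011100 01101101

c1 ⊕ c2 = (M1 ⊕ K) ⊕ (M2 ⊕ K) = M1 ⊕ M2 — the shared key cancels under XOR.
177 ⊕  92 = 237
 52 ⊕   7 =  51
 23 ⊕  20 =   3
179 ⊕ 245 =  70
181 ⊕  26 = 175
 65 ⊕  82 =  19
 98 ⊕ 104 =  10
233 ⊕ 101 = 140
109 ⊕ 100 =   9
188 ⊕ 181 =   9
159 ⊕   3 = 156
 70 ⊕  43 = 109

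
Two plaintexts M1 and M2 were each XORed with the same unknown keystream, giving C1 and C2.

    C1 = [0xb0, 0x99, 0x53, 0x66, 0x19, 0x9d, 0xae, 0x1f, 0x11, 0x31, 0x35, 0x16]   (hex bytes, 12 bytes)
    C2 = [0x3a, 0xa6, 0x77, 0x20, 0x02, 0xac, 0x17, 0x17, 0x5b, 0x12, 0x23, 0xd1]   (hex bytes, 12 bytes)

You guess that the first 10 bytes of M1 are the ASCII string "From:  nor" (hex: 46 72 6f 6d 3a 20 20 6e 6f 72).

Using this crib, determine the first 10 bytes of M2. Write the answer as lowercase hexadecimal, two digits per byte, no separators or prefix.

cc4d4b2b211199662551

First, C1 ⊕ C2 = (M1 ⊕ K) ⊕ (M2 ⊕ K) = M1 ⊕ M2, so the key drops out. Then M2 = (M1 ⊕ M2) ⊕ M1 over the first 10 bytes.
byte 0: (b0 xor 3a) xor 46 = 8a xor 46 = cc
byte 1: (99 xor a6) xor 72 = 3f xor 72 = 4d
byte 2: (53 xor 77) xor 6f = 24 xor 6f = 4b
byte 3: (66 xor 20) xor 6d = 46 xor 6d = 2b
byte 4: (19 xor 02) xor 3a = 1b xor 3a = 21
byte 5: (9d xor ac) xor 20 = 31 xor 20 = 11
byte 6: (ae xor 17) xor 20 = b9 xor 20 = 99
byte 7: (1f xor 17) xor 6e = 08 xor 6e = 66
byte 8: (11 xor 5b) xor 6f = 4a xor 6f = 25
byte 9: (31 xor 12) xor 72 = 23 xor 72 = 51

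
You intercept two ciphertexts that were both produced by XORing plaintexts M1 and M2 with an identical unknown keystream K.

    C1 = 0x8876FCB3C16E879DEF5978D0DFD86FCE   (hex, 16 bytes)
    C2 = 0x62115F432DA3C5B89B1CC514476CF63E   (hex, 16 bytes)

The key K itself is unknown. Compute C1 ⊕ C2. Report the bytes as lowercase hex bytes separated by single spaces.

C1 ⊕ C2 = (M1 ⊕ K) ⊕ (M2 ⊕ K) = M1 ⊕ M2 — the shared key cancels under XOR.
88 ⊕ 62 = ea
76 ⊕ 11 = 67
fc ⊕ 5f = a3
b3 ⊕ 43 = f0
c1 ⊕ 2d = ec
6e ⊕ a3 = cd
87 ⊕ c5 = 42
9d ⊕ b8 = 25
ef ⊕ 9b = 74
59 ⊕ 1c = 45
78 ⊕ c5 = bd
d0 ⊕ 14 = c4
df ⊕ 47 = 98
d8 ⊕ 6c = b4
6f ⊕ f6 = 99
ce ⊕ 3e = f0

ea 67 a3 f0 ec cd 42 25 74 45 bd c4 98 b4 99 f0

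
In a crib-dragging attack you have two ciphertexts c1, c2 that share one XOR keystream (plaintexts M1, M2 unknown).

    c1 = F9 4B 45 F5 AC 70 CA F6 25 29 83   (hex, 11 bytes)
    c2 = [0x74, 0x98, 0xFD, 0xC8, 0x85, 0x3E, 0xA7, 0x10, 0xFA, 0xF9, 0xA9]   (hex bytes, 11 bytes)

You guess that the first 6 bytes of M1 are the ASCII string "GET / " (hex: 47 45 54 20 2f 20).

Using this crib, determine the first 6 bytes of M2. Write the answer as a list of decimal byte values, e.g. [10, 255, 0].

First, c1 ⊕ c2 = (M1 ⊕ K) ⊕ (M2 ⊕ K) = M1 ⊕ M2, so the key drops out. Then M2 = (M1 ⊕ M2) ⊕ M1 over the first 6 bytes.
byte 0: (f9 ^ 74) ^ 47 = 8d ^ 47 = ca
byte 1: (4b ^ 98) ^ 45 = d3 ^ 45 = 96
byte 2: (45 ^ fd) ^ 54 = b8 ^ 54 = ec
byte 3: (f5 ^ c8) ^ 20 = 3d ^ 20 = 1d
byte 4: (ac ^ 85) ^ 2f = 29 ^ 2f = 06
byte 5: (70 ^ 3e) ^ 20 = 4e ^ 20 = 6e

[202, 150, 236, 29, 6, 110]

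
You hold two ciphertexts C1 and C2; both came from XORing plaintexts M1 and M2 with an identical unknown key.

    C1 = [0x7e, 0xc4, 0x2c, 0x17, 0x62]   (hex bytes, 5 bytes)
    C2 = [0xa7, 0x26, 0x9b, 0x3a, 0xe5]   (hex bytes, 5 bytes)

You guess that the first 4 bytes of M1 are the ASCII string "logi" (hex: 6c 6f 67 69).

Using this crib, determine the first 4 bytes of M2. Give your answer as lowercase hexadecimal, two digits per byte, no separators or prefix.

First, C1 ⊕ C2 = (M1 ⊕ K) ⊕ (M2 ⊕ K) = M1 ⊕ M2, so the key drops out. Then M2 = (M1 ⊕ M2) ⊕ M1 over the first 4 bytes.
byte 0: (7e ⊕ a7) ⊕ 6c = d9 ⊕ 6c = b5
byte 1: (c4 ⊕ 26) ⊕ 6f = e2 ⊕ 6f = 8d
byte 2: (2c ⊕ 9b) ⊕ 67 = b7 ⊕ 67 = d0
byte 3: (17 ⊕ 3a) ⊕ 69 = 2d ⊕ 69 = 44

b58dd044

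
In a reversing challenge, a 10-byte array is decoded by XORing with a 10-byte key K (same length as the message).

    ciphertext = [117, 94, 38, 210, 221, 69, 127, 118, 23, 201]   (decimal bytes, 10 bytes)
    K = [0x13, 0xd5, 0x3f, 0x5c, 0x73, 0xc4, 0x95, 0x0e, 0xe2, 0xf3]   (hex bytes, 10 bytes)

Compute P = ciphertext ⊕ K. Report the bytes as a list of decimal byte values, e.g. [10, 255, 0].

[102, 139, 25, 142, 174, 129, 234, 120, 245, 58]

XOR is its own inverse, so applying the key byte-wise gives the result directly.
117 ⊕  19 = 102
 94 ⊕ 213 = 139
 38 ⊕  63 =  25
210 ⊕  92 = 142
221 ⊕ 115 = 174
 69 ⊕ 196 = 129
127 ⊕ 149 = 234
118 ⊕  14 = 120
 23 ⊕ 226 = 245
201 ⊕ 243 =  58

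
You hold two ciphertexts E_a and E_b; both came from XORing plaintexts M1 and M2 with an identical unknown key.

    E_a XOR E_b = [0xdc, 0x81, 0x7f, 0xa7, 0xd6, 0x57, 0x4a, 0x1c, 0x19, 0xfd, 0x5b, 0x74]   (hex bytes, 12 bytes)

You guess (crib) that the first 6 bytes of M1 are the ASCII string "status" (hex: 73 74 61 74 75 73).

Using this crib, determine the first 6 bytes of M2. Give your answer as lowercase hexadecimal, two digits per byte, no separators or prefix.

Since E_a ⊕ E_b = M1 ⊕ M2, XORing with the guessed M1 bytes yields the corresponding M2 bytes: M2 = (E_a ⊕ E_b) ⊕ M1.
dc ^ 73 = af
81 ^ 74 = f5
7f ^ 61 = 1e
a7 ^ 74 = d3
d6 ^ 75 = a3
57 ^ 73 = 24

aff51ed3a324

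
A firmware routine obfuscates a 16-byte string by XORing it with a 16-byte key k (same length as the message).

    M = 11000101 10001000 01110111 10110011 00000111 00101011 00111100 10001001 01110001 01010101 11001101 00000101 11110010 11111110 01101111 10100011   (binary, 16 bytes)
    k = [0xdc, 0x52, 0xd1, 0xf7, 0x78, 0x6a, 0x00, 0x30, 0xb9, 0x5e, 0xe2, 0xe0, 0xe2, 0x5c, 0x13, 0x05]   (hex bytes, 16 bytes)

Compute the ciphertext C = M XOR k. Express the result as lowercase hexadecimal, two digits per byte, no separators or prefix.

19daa6447f413cb9c80b2fe510a27ca6

XOR is its own inverse, so applying the key byte-wise gives the result directly.
byte 0: c5 ^ dc = 19
byte 1: 88 ^ 52 = da
byte 2: 77 ^ d1 = a6
byte 3: b3 ^ f7 = 44
byte 4: 07 ^ 78 = 7f
byte 5: 2b ^ 6a = 41
byte 6: 3c ^ 00 = 3c
byte 7: 89 ^ 30 = b9
byte 8: 71 ^ b9 = c8
byte 9: 55 ^ 5e = 0b
byte 10: cd ^ e2 = 2f
byte 11: 05 ^ e0 = e5
byte 12: f2 ^ e2 = 10
byte 13: fe ^ 5c = a2
byte 14: 6f ^ 13 = 7c
byte 15: a3 ^ 05 = a6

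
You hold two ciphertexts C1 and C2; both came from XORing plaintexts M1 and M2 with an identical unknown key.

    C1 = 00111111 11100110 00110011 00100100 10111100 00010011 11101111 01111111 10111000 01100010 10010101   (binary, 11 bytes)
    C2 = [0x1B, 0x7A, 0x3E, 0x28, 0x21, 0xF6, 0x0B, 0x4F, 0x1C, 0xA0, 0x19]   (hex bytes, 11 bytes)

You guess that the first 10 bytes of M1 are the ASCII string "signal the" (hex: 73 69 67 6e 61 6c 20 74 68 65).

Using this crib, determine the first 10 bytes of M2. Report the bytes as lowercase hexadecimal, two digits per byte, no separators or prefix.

First, C1 ⊕ C2 = (M1 ⊕ K) ⊕ (M2 ⊕ K) = M1 ⊕ M2, so the key drops out. Then M2 = (M1 ⊕ M2) ⊕ M1 over the first 10 bytes.
byte 0: (3f xor 1b) xor 73 = 24 xor 73 = 57
byte 1: (e6 xor 7a) xor 69 = 9c xor 69 = f5
byte 2: (33 xor 3e) xor 67 = 0d xor 67 = 6a
byte 3: (24 xor 28) xor 6e = 0c xor 6e = 62
byte 4: (bc xor 21) xor 61 = 9d xor 61 = fc
byte 5: (13 xor f6) xor 6c = e5 xor 6c = 89
byte 6: (ef xor 0b) xor 20 = e4 xor 20 = c4
byte 7: (7f xor 4f) xor 74 = 30 xor 74 = 44
byte 8: (b8 xor 1c) xor 68 = a4 xor 68 = cc
byte 9: (62 xor a0) xor 65 = c2 xor 65 = a7

57f56a62fc89c444cca7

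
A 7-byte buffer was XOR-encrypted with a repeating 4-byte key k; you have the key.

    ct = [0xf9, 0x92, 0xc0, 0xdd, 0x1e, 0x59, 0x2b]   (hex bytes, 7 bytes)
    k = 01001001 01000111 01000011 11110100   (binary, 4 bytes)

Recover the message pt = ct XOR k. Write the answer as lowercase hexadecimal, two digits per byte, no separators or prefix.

The 4-byte key repeats, so the effective keystream is 49 47 43 f4 49 47 43.
byte 0: f9 ⊕ 49 = b0
byte 1: 92 ⊕ 47 = d5
byte 2: c0 ⊕ 43 = 83
byte 3: dd ⊕ f4 = 29
byte 4: 1e ⊕ 49 = 57
byte 5: 59 ⊕ 47 = 1e
byte 6: 2b ⊕ 43 = 68

b0d58329571e68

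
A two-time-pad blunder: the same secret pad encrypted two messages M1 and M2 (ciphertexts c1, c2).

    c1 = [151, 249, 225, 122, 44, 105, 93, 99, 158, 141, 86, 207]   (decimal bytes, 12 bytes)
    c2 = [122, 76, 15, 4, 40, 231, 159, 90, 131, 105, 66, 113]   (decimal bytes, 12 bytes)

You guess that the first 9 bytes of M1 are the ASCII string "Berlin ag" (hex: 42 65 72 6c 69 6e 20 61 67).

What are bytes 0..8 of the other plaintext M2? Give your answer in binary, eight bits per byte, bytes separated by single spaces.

10101111 11010000 10011100 00010010 01101101 11100000 11100010 01011000 01111010

First, c1 ⊕ c2 = (M1 ⊕ K) ⊕ (M2 ⊕ K) = M1 ⊕ M2, so the key drops out. Then M2 = (M1 ⊕ M2) ⊕ M1 over the first 9 bytes.
byte 0: (97 ⊕ 7a) ⊕ 42 = ed ⊕ 42 = af
byte 1: (f9 ⊕ 4c) ⊕ 65 = b5 ⊕ 65 = d0
byte 2: (e1 ⊕ 0f) ⊕ 72 = ee ⊕ 72 = 9c
byte 3: (7a ⊕ 04) ⊕ 6c = 7e ⊕ 6c = 12
byte 4: (2c ⊕ 28) ⊕ 69 = 04 ⊕ 69 = 6d
byte 5: (69 ⊕ e7) ⊕ 6e = 8e ⊕ 6e = e0
byte 6: (5d ⊕ 9f) ⊕ 20 = c2 ⊕ 20 = e2
byte 7: (63 ⊕ 5a) ⊕ 61 = 39 ⊕ 61 = 58
byte 8: (9e ⊕ 83) ⊕ 67 = 1d ⊕ 67 = 7a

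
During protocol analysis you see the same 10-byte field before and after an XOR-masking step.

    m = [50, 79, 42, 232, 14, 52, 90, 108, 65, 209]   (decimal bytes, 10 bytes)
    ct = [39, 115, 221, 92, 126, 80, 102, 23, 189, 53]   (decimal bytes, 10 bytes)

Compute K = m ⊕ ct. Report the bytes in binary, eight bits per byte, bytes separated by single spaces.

Since ct = m ⊕ K, XORing both sides with m gives K = m ⊕ ct.
byte 0: 32 xor 27 = 15
byte 1: 4f xor 73 = 3c
byte 2: 2a xor dd = f7
byte 3: e8 xor 5c = b4
byte 4: 0e xor 7e = 70
byte 5: 34 xor 50 = 64
byte 6: 5a xor 66 = 3c
byte 7: 6c xor 17 = 7b
byte 8: 41 xor bd = fc
byte 9: d1 xor 35 = e4

00010101 00111100 11110111 10110100 01110000 01100100 00111100 01111011 11111100 11100100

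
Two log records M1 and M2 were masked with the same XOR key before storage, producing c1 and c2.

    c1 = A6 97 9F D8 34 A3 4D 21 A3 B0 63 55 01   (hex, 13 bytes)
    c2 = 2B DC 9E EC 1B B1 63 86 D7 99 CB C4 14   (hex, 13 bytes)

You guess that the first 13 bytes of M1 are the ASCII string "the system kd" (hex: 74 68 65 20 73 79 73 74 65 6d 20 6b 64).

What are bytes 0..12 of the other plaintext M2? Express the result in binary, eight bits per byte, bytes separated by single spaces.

11111001 00100011 01100100 00010100 01011100 01101011 01011101 11010011 00010001 01000100 10001000 11111010 01110001

First, c1 ⊕ c2 = (M1 ⊕ K) ⊕ (M2 ⊕ K) = M1 ⊕ M2, so the key drops out. Then M2 = (M1 ⊕ M2) ⊕ M1 over the first 13 bytes.
byte 0: (a6 xor 2b) xor 74 = 8d xor 74 = f9
byte 1: (97 xor dc) xor 68 = 4b xor 68 = 23
byte 2: (9f xor 9e) xor 65 = 01 xor 65 = 64
byte 3: (d8 xor ec) xor 20 = 34 xor 20 = 14
byte 4: (34 xor 1b) xor 73 = 2f xor 73 = 5c
byte 5: (a3 xor b1) xor 79 = 12 xor 79 = 6b
byte 6: (4d xor 63) xor 73 = 2e xor 73 = 5d
byte 7: (21 xor 86) xor 74 = a7 xor 74 = d3
byte 8: (a3 xor d7) xor 65 = 74 xor 65 = 11
byte 9: (b0 xor 99) xor 6d = 29 xor 6d = 44
byte 10: (63 xor cb) xor 20 = a8 xor 20 = 88
byte 11: (55 xor c4) xor 6b = 91 xor 6b = fa
byte 12: (01 xor 14) xor 64 = 15 xor 64 = 71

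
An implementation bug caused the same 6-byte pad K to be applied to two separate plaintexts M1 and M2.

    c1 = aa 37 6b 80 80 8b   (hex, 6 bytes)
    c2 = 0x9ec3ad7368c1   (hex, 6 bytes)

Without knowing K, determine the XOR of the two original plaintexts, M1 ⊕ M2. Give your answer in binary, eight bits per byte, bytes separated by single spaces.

c1 ⊕ c2 = (M1 ⊕ K) ⊕ (M2 ⊕ K) = M1 ⊕ M2 — the shared key cancels under XOR.
10101010 ^ 10011110 = 00110100
00110111 ^ 11000011 = 11110100
01101011 ^ 10101101 = 11000110
10000000 ^ 01110011 = 11110011
10000000 ^ 01101000 = 11101000
10001011 ^ 11000001 = 01001010

00110100 11110100 11000110 11110011 11101000 01001010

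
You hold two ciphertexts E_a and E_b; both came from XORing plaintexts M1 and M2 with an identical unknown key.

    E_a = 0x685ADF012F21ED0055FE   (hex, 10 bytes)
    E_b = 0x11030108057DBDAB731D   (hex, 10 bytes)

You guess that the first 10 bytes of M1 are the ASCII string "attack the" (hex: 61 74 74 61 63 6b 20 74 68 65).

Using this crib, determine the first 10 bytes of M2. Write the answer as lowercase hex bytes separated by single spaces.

First, E_a ⊕ E_b = (M1 ⊕ K) ⊕ (M2 ⊕ K) = M1 ⊕ M2, so the key drops out. Then M2 = (M1 ⊕ M2) ⊕ M1 over the first 10 bytes.
byte 0: (68 ^ 11) ^ 61 = 79 ^ 61 = 18
byte 1: (5a ^ 03) ^ 74 = 59 ^ 74 = 2d
byte 2: (df ^ 01) ^ 74 = de ^ 74 = aa
byte 3: (01 ^ 08) ^ 61 = 09 ^ 61 = 68
byte 4: (2f ^ 05) ^ 63 = 2a ^ 63 = 49
byte 5: (21 ^ 7d) ^ 6b = 5c ^ 6b = 37
byte 6: (ed ^ bd) ^ 20 = 50 ^ 20 = 70
byte 7: (00 ^ ab) ^ 74 = ab ^ 74 = df
byte 8: (55 ^ 73) ^ 68 = 26 ^ 68 = 4e
byte 9: (fe ^ 1d) ^ 65 = e3 ^ 65 = 86

18 2d aa 68 49 37 70 df 4e 86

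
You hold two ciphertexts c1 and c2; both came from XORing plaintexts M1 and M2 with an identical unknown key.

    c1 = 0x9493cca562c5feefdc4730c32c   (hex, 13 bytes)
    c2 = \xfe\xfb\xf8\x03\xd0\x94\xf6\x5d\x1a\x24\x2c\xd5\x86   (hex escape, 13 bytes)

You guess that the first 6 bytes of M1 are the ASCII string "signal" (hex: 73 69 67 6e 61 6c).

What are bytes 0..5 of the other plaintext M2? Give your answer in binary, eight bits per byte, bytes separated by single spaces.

First, c1 ⊕ c2 = (M1 ⊕ K) ⊕ (M2 ⊕ K) = M1 ⊕ M2, so the key drops out. Then M2 = (M1 ⊕ M2) ⊕ M1 over the first 6 bytes.
byte 0: (94 XOR fe) XOR 73 = 6a XOR 73 = 19
byte 1: (93 XOR fb) XOR 69 = 68 XOR 69 = 01
byte 2: (cc XOR f8) XOR 67 = 34 XOR 67 = 53
byte 3: (a5 XOR 03) XOR 6e = a6 XOR 6e = c8
byte 4: (62 XOR d0) XOR 61 = b2 XOR 61 = d3
byte 5: (c5 XOR 94) XOR 6c = 51 XOR 6c = 3d

00011001 00000001 01010011 11001000 11010011 00111101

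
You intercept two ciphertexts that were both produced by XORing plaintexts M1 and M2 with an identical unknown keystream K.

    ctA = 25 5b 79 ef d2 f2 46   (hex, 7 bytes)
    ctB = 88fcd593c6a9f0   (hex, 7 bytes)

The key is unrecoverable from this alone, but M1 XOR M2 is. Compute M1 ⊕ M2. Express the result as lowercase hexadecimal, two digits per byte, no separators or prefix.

ctA ⊕ ctB = (M1 ⊕ K) ⊕ (M2 ⊕ K) = M1 ⊕ M2 — the shared key cancels under XOR.
00100101 XOR 10001000 = 10101101
01011011 XOR 11111100 = 10100111
01111001 XOR 11010101 = 10101100
11101111 XOR 10010011 = 01111100
11010010 XOR 11000110 = 00010100
11110010 XOR 10101001 = 01011011
01000110 XOR 11110000 = 10110110

ada7ac7c145bb6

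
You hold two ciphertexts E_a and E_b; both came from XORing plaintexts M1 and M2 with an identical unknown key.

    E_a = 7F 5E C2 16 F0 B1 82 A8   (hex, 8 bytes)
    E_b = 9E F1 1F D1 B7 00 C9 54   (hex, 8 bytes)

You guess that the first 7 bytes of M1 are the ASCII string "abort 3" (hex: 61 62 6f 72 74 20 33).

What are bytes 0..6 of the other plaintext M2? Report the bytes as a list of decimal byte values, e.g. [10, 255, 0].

First, E_a ⊕ E_b = (M1 ⊕ K) ⊕ (M2 ⊕ K) = M1 ⊕ M2, so the key drops out. Then M2 = (M1 ⊕ M2) ⊕ M1 over the first 7 bytes.
byte 0: (7f ^ 9e) ^ 61 = e1 ^ 61 = 80
byte 1: (5e ^ f1) ^ 62 = af ^ 62 = cd
byte 2: (c2 ^ 1f) ^ 6f = dd ^ 6f = b2
byte 3: (16 ^ d1) ^ 72 = c7 ^ 72 = b5
byte 4: (f0 ^ b7) ^ 74 = 47 ^ 74 = 33
byte 5: (b1 ^ 00) ^ 20 = b1 ^ 20 = 91
byte 6: (82 ^ c9) ^ 33 = 4b ^ 33 = 78

[128, 205, 178, 181, 51, 145, 120]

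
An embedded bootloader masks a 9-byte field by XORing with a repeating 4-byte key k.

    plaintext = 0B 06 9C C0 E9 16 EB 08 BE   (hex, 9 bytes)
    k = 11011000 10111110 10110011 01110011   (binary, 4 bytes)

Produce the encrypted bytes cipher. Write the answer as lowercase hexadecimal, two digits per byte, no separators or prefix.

d3b82fb331a8587b66

The 4-byte key repeats, so the effective keystream is d8 be b3 73 d8 be b3 73 d8.
byte 0: 0b ⊕ d8 = d3
byte 1: 06 ⊕ be = b8
byte 2: 9c ⊕ b3 = 2f
byte 3: c0 ⊕ 73 = b3
byte 4: e9 ⊕ d8 = 31
byte 5: 16 ⊕ be = a8
byte 6: eb ⊕ b3 = 58
byte 7: 08 ⊕ 73 = 7b
byte 8: be ⊕ d8 = 66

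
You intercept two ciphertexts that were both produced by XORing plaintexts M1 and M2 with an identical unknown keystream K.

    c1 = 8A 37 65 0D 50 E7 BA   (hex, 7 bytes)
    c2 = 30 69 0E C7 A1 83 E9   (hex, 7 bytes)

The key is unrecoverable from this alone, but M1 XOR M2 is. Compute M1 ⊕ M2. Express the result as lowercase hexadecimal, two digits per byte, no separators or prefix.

c1 ⊕ c2 = (M1 ⊕ K) ⊕ (M2 ⊕ K) = M1 ⊕ M2 — the shared key cancels under XOR.
8a XOR 30 = ba
37 XOR 69 = 5e
65 XOR 0e = 6b
0d XOR c7 = ca
50 XOR a1 = f1
e7 XOR 83 = 64
ba XOR e9 = 53

ba5e6bcaf16453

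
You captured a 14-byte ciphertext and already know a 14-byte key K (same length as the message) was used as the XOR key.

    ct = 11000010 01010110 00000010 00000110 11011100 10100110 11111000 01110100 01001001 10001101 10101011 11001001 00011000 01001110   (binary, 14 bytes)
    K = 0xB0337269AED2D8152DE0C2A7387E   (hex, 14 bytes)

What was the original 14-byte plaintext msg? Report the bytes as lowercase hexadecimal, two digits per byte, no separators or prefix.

byte 0: c2 ⊕ b0 = 72
byte 1: 56 ⊕ 33 = 65
byte 2: 02 ⊕ 72 = 70
byte 3: 06 ⊕ 69 = 6f
byte 4: dc ⊕ ae = 72
byte 5: a6 ⊕ d2 = 74
byte 6: f8 ⊕ d8 = 20
byte 7: 74 ⊕ 15 = 61
byte 8: 49 ⊕ 2d = 64
byte 9: 8d ⊕ e0 = 6d
byte 10: ab ⊕ c2 = 69
byte 11: c9 ⊕ a7 = 6e
byte 12: 18 ⊕ 38 = 20
byte 13: 4e ⊕ 7e = 30

7265706f72742061646d696e2030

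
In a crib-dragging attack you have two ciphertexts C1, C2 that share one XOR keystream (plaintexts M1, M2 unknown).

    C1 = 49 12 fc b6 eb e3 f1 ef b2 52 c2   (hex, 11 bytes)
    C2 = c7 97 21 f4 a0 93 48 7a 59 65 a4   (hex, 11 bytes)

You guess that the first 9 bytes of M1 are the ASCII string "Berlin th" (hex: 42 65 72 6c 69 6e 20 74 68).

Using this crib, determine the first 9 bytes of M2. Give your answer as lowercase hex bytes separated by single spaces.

First, C1 ⊕ C2 = (M1 ⊕ K) ⊕ (M2 ⊕ K) = M1 ⊕ M2, so the key drops out. Then M2 = (M1 ⊕ M2) ⊕ M1 over the first 9 bytes.
byte 0: (49 xor c7) xor 42 = 8e xor 42 = cc
byte 1: (12 xor 97) xor 65 = 85 xor 65 = e0
byte 2: (fc xor 21) xor 72 = dd xor 72 = af
byte 3: (b6 xor f4) xor 6c = 42 xor 6c = 2e
byte 4: (eb xor a0) xor 69 = 4b xor 69 = 22
byte 5: (e3 xor 93) xor 6e = 70 xor 6e = 1e
byte 6: (f1 xor 48) xor 20 = b9 xor 20 = 99
byte 7: (ef xor 7a) xor 74 = 95 xor 74 = e1
byte 8: (b2 xor 59) xor 68 = eb xor 68 = 83

cc e0 af 2e 22 1e 99 e1 83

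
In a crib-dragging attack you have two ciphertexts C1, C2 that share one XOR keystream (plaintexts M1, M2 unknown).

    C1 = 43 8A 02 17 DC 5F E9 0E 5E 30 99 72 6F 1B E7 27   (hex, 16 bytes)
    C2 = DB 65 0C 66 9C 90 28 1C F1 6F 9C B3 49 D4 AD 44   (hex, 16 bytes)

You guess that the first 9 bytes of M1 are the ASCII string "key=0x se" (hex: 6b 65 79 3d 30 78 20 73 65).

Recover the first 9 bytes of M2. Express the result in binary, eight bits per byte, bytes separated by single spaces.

11110011 10001010 01110111 01001100 01110000 10110111 11100001 01100001 11001010

First, C1 ⊕ C2 = (M1 ⊕ K) ⊕ (M2 ⊕ K) = M1 ⊕ M2, so the key drops out. Then M2 = (M1 ⊕ M2) ⊕ M1 over the first 9 bytes.
byte 0: (43 xor db) xor 6b = 98 xor 6b = f3
byte 1: (8a xor 65) xor 65 = ef xor 65 = 8a
byte 2: (02 xor 0c) xor 79 = 0e xor 79 = 77
byte 3: (17 xor 66) xor 3d = 71 xor 3d = 4c
byte 4: (dc xor 9c) xor 30 = 40 xor 30 = 70
byte 5: (5f xor 90) xor 78 = cf xor 78 = b7
byte 6: (e9 xor 28) xor 20 = c1 xor 20 = e1
byte 7: (0e xor 1c) xor 73 = 12 xor 73 = 61
byte 8: (5e xor f1) xor 65 = af xor 65 = ca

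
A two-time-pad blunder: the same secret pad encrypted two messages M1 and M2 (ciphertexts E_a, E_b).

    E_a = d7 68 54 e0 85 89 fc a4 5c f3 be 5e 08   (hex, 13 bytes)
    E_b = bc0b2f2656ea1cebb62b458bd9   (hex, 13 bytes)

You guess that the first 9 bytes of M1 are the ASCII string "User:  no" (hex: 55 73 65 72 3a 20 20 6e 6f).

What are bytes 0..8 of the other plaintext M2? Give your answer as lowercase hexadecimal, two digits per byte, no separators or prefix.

3e101eb4e943c02185

First, E_a ⊕ E_b = (M1 ⊕ K) ⊕ (M2 ⊕ K) = M1 ⊕ M2, so the key drops out. Then M2 = (M1 ⊕ M2) ⊕ M1 over the first 9 bytes.
byte 0: (d7 XOR bc) XOR 55 = 6b XOR 55 = 3e
byte 1: (68 XOR 0b) XOR 73 = 63 XOR 73 = 10
byte 2: (54 XOR 2f) XOR 65 = 7b XOR 65 = 1e
byte 3: (e0 XOR 26) XOR 72 = c6 XOR 72 = b4
byte 4: (85 XOR 56) XOR 3a = d3 XOR 3a = e9
byte 5: (89 XOR ea) XOR 20 = 63 XOR 20 = 43
byte 6: (fc XOR 1c) XOR 20 = e0 XOR 20 = c0
byte 7: (a4 XOR eb) XOR 6e = 4f XOR 6e = 21
byte 8: (5c XOR b6) XOR 6f = ea XOR 6f = 85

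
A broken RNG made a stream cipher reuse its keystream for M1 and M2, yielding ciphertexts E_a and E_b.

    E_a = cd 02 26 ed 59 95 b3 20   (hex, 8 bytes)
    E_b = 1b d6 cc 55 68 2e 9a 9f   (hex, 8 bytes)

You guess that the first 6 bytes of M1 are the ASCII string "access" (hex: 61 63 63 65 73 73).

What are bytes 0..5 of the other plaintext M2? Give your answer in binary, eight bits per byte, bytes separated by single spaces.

First, E_a ⊕ E_b = (M1 ⊕ K) ⊕ (M2 ⊕ K) = M1 ⊕ M2, so the key drops out. Then M2 = (M1 ⊕ M2) ⊕ M1 over the first 6 bytes.
byte 0: (cd ⊕ 1b) ⊕ 61 = d6 ⊕ 61 = b7
byte 1: (02 ⊕ d6) ⊕ 63 = d4 ⊕ 63 = b7
byte 2: (26 ⊕ cc) ⊕ 63 = ea ⊕ 63 = 89
byte 3: (ed ⊕ 55) ⊕ 65 = b8 ⊕ 65 = dd
byte 4: (59 ⊕ 68) ⊕ 73 = 31 ⊕ 73 = 42
byte 5: (95 ⊕ 2e) ⊕ 73 = bb ⊕ 73 = c8

10110111 10110111 10001001 11011101 01000010 11001000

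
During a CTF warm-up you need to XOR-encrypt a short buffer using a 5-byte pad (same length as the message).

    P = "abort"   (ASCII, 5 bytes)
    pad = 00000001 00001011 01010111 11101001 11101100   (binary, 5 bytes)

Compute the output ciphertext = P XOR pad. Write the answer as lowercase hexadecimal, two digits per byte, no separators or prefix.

61 xor 01 = 60
62 xor 0b = 69
6f xor 57 = 38
72 xor e9 = 9b
74 xor ec = 98

6069389b98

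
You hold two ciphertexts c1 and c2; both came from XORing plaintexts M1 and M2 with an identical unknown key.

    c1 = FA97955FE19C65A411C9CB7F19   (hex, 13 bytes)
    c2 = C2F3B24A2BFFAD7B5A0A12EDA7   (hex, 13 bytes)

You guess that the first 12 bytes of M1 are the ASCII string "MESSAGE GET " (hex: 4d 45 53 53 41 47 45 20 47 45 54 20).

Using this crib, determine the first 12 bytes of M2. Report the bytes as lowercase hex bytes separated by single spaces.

75 21 74 46 8b 24 8d ff 0c 86 8d b2

First, c1 ⊕ c2 = (M1 ⊕ K) ⊕ (M2 ⊕ K) = M1 ⊕ M2, so the key drops out. Then M2 = (M1 ⊕ M2) ⊕ M1 over the first 12 bytes.
byte 0: (fa xor c2) xor 4d = 38 xor 4d = 75
byte 1: (97 xor f3) xor 45 = 64 xor 45 = 21
byte 2: (95 xor b2) xor 53 = 27 xor 53 = 74
byte 3: (5f xor 4a) xor 53 = 15 xor 53 = 46
byte 4: (e1 xor 2b) xor 41 = ca xor 41 = 8b
byte 5: (9c xor ff) xor 47 = 63 xor 47 = 24
byte 6: (65 xor ad) xor 45 = c8 xor 45 = 8d
byte 7: (a4 xor 7b) xor 20 = df xor 20 = ff
byte 8: (11 xor 5a) xor 47 = 4b xor 47 = 0c
byte 9: (c9 xor 0a) xor 45 = c3 xor 45 = 86
byte 10: (cb xor 12) xor 54 = d9 xor 54 = 8d
byte 11: (7f xor ed) xor 20 = 92 xor 20 = b2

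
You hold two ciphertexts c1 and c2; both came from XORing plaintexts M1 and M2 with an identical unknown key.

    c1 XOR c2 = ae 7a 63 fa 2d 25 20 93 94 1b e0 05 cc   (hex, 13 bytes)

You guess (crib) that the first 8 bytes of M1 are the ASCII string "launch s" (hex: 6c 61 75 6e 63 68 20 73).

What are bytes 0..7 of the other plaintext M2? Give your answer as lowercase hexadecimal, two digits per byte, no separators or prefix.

Since c1 ⊕ c2 = M1 ⊕ M2, XORing with the guessed M1 bytes yields the corresponding M2 bytes: M2 = (c1 ⊕ c2) ⊕ M1.
byte 0: ae ⊕ 6c = c2
byte 1: 7a ⊕ 61 = 1b
byte 2: 63 ⊕ 75 = 16
byte 3: fa ⊕ 6e = 94
byte 4: 2d ⊕ 63 = 4e
byte 5: 25 ⊕ 68 = 4d
byte 6: 20 ⊕ 20 = 00
byte 7: 93 ⊕ 73 = e0

c21b16944e4d00e0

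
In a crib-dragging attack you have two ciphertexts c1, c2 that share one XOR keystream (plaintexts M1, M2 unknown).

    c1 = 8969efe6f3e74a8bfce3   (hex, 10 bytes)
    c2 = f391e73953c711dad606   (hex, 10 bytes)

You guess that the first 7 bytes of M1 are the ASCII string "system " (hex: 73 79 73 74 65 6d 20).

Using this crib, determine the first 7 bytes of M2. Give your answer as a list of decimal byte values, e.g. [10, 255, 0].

First, c1 ⊕ c2 = (M1 ⊕ K) ⊕ (M2 ⊕ K) = M1 ⊕ M2, so the key drops out. Then M2 = (M1 ⊕ M2) ⊕ M1 over the first 7 bytes.
byte 0: (89 ⊕ f3) ⊕ 73 = 7a ⊕ 73 = 09
byte 1: (69 ⊕ 91) ⊕ 79 = f8 ⊕ 79 = 81
byte 2: (ef ⊕ e7) ⊕ 73 = 08 ⊕ 73 = 7b
byte 3: (e6 ⊕ 39) ⊕ 74 = df ⊕ 74 = ab
byte 4: (f3 ⊕ 53) ⊕ 65 = a0 ⊕ 65 = c5
byte 5: (e7 ⊕ c7) ⊕ 6d = 20 ⊕ 6d = 4d
byte 6: (4a ⊕ 11) ⊕ 20 = 5b ⊕ 20 = 7b

[9, 129, 123, 171, 197, 77, 123]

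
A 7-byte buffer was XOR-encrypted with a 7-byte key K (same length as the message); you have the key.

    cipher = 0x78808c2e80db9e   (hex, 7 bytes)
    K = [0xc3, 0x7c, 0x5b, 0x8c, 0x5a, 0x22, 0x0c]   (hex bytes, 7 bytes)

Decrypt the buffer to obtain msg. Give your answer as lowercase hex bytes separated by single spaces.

bb fc d7 a2 da f9 92

XOR is its own inverse, so applying the key byte-wise gives the result directly.
byte 0: 78 ^ c3 = bb
byte 1: 80 ^ 7c = fc
byte 2: 8c ^ 5b = d7
byte 3: 2e ^ 8c = a2
byte 4: 80 ^ 5a = da
byte 5: db ^ 22 = f9
byte 6: 9e ^ 0c = 92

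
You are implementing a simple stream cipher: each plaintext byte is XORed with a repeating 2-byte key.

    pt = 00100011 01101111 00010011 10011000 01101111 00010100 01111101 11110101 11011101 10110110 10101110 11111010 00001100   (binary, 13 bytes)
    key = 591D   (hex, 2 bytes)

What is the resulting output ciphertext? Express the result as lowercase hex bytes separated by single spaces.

7a 72 4a 85 36 09 24 e8 84 ab f7 e7 55

The 2-byte key repeats, so the effective keystream is 59 1d 59 1d 59 1d 59 1d 59 1d 59 1d 59.
byte 0: 23 ⊕ 59 = 7a
byte 1: 6f ⊕ 1d = 72
byte 2: 13 ⊕ 59 = 4a
byte 3: 98 ⊕ 1d = 85
byte 4: 6f ⊕ 59 = 36
byte 5: 14 ⊕ 1d = 09
byte 6: 7d ⊕ 59 = 24
byte 7: f5 ⊕ 1d = e8
byte 8: dd ⊕ 59 = 84
byte 9: b6 ⊕ 1d = ab
byte 10: ae ⊕ 59 = f7
byte 11: fa ⊕ 1d = e7
byte 12: 0c ⊕ 59 = 55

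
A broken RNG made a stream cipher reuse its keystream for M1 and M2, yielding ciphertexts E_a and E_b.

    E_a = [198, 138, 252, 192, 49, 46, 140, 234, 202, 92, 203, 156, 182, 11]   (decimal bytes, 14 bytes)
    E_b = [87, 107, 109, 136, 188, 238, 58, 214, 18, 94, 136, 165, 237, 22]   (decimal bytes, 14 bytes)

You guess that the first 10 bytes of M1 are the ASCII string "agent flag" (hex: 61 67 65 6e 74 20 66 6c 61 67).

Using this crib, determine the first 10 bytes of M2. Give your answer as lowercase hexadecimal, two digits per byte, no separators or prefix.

First, E_a ⊕ E_b = (M1 ⊕ K) ⊕ (M2 ⊕ K) = M1 ⊕ M2, so the key drops out. Then M2 = (M1 ⊕ M2) ⊕ M1 over the first 10 bytes.
byte 0: (c6 ⊕ 57) ⊕ 61 = 91 ⊕ 61 = f0
byte 1: (8a ⊕ 6b) ⊕ 67 = e1 ⊕ 67 = 86
byte 2: (fc ⊕ 6d) ⊕ 65 = 91 ⊕ 65 = f4
byte 3: (c0 ⊕ 88) ⊕ 6e = 48 ⊕ 6e = 26
byte 4: (31 ⊕ bc) ⊕ 74 = 8d ⊕ 74 = f9
byte 5: (2e ⊕ ee) ⊕ 20 = c0 ⊕ 20 = e0
byte 6: (8c ⊕ 3a) ⊕ 66 = b6 ⊕ 66 = d0
byte 7: (ea ⊕ d6) ⊕ 6c = 3c ⊕ 6c = 50
byte 8: (ca ⊕ 12) ⊕ 61 = d8 ⊕ 61 = b9
byte 9: (5c ⊕ 5e) ⊕ 67 = 02 ⊕ 67 = 65

f086f426f9e0d050b965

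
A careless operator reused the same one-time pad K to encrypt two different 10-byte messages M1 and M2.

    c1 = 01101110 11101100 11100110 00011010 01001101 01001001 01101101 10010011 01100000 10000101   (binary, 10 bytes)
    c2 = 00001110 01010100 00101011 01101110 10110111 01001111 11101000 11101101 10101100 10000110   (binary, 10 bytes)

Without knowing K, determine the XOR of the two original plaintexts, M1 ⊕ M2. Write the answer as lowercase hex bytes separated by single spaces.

60 b8 cd 74 fa 06 85 7e cc 03

c1 ⊕ c2 = (M1 ⊕ K) ⊕ (M2 ⊕ K) = M1 ⊕ M2 — the shared key cancels under XOR.
01101110 ^ 00001110 = 01100000
11101100 ^ 01010100 = 10111000
11100110 ^ 00101011 = 11001101
00011010 ^ 01101110 = 01110100
01001101 ^ 10110111 = 11111010
01001001 ^ 01001111 = 00000110
01101101 ^ 11101000 = 10000101
10010011 ^ 11101101 = 01111110
01100000 ^ 10101100 = 11001100
10000101 ^ 10000110 = 00000011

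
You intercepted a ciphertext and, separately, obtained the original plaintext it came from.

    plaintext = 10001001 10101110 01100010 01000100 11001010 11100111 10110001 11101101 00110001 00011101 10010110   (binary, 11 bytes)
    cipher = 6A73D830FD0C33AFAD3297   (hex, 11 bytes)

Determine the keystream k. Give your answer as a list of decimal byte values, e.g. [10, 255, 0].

[227, 221, 186, 116, 55, 235, 130, 66, 156, 47, 1]

Since cipher = plaintext ⊕ k, XORing both sides with plaintext gives k = plaintext ⊕ cipher.
137 XOR 106 = 227
174 XOR 115 = 221
 98 XOR 216 = 186
 68 XOR  48 = 116
202 XOR 253 =  55
231 XOR  12 = 235
177 XOR  51 = 130
237 XOR 175 =  66
 49 XOR 173 = 156
 29 XOR  50 =  47
150 XOR 151 =   1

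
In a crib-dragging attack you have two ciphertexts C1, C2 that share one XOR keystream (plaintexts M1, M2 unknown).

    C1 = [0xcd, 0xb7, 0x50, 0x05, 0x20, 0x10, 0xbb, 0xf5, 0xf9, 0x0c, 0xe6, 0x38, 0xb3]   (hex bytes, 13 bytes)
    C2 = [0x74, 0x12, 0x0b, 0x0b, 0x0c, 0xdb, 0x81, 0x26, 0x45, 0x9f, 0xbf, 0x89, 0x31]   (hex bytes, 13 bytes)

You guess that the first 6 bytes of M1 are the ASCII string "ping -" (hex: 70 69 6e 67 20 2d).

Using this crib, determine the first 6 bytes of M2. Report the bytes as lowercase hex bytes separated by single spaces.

First, C1 ⊕ C2 = (M1 ⊕ K) ⊕ (M2 ⊕ K) = M1 ⊕ M2, so the key drops out. Then M2 = (M1 ⊕ M2) ⊕ M1 over the first 6 bytes.
byte 0: (cd ^ 74) ^ 70 = b9 ^ 70 = c9
byte 1: (b7 ^ 12) ^ 69 = a5 ^ 69 = cc
byte 2: (50 ^ 0b) ^ 6e = 5b ^ 6e = 35
byte 3: (05 ^ 0b) ^ 67 = 0e ^ 67 = 69
byte 4: (20 ^ 0c) ^ 20 = 2c ^ 20 = 0c
byte 5: (10 ^ db) ^ 2d = cb ^ 2d = e6

c9 cc 35 69 0c e6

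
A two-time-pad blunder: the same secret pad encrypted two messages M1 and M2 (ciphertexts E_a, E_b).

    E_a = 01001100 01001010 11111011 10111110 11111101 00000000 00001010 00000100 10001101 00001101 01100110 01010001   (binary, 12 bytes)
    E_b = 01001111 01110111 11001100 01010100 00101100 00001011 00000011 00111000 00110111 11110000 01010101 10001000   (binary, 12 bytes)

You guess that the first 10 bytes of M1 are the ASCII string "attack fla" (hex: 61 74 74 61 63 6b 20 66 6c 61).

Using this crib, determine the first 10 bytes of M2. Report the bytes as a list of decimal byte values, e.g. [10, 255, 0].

[98, 73, 67, 139, 178, 96, 41, 90, 214, 156]

First, E_a ⊕ E_b = (M1 ⊕ K) ⊕ (M2 ⊕ K) = M1 ⊕ M2, so the key drops out. Then M2 = (M1 ⊕ M2) ⊕ M1 over the first 10 bytes.
byte 0: (4c ^ 4f) ^ 61 = 03 ^ 61 = 62
byte 1: (4a ^ 77) ^ 74 = 3d ^ 74 = 49
byte 2: (fb ^ cc) ^ 74 = 37 ^ 74 = 43
byte 3: (be ^ 54) ^ 61 = ea ^ 61 = 8b
byte 4: (fd ^ 2c) ^ 63 = d1 ^ 63 = b2
byte 5: (00 ^ 0b) ^ 6b = 0b ^ 6b = 60
byte 6: (0a ^ 03) ^ 20 = 09 ^ 20 = 29
byte 7: (04 ^ 38) ^ 66 = 3c ^ 66 = 5a
byte 8: (8d ^ 37) ^ 6c = ba ^ 6c = d6
byte 9: (0d ^ f0) ^ 61 = fd ^ 61 = 9c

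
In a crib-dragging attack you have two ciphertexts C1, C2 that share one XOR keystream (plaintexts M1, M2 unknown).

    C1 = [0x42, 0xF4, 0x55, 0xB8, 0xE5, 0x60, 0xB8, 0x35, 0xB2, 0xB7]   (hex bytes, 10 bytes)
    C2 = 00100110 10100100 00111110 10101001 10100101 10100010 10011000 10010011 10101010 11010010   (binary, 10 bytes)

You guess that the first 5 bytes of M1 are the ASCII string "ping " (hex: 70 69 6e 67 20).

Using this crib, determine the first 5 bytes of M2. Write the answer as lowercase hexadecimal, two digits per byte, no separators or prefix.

1439057660

First, C1 ⊕ C2 = (M1 ⊕ K) ⊕ (M2 ⊕ K) = M1 ⊕ M2, so the key drops out. Then M2 = (M1 ⊕ M2) ⊕ M1 over the first 5 bytes.
byte 0: (42 ⊕ 26) ⊕ 70 = 64 ⊕ 70 = 14
byte 1: (f4 ⊕ a4) ⊕ 69 = 50 ⊕ 69 = 39
byte 2: (55 ⊕ 3e) ⊕ 6e = 6b ⊕ 6e = 05
byte 3: (b8 ⊕ a9) ⊕ 67 = 11 ⊕ 67 = 76
byte 4: (e5 ⊕ a5) ⊕ 20 = 40 ⊕ 20 = 60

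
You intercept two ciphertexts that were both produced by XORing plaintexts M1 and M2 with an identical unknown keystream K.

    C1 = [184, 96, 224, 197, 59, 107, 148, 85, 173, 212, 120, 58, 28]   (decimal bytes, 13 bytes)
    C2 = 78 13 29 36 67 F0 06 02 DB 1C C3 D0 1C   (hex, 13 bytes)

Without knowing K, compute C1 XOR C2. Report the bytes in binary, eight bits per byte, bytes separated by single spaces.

C1 ⊕ C2 = (M1 ⊕ K) ⊕ (M2 ⊕ K) = M1 ⊕ M2 — the shared key cancels under XOR.
b8 ⊕ 78 = c0
60 ⊕ 13 = 73
e0 ⊕ 29 = c9
c5 ⊕ 36 = f3
3b ⊕ 67 = 5c
6b ⊕ f0 = 9b
94 ⊕ 06 = 92
55 ⊕ 02 = 57
ad ⊕ db = 76
d4 ⊕ 1c = c8
78 ⊕ c3 = bb
3a ⊕ d0 = ea
1c ⊕ 1c = 00

11000000 01110011 11001001 11110011 01011100 10011011 10010010 01010111 01110110 11001000 10111011 11101010 00000000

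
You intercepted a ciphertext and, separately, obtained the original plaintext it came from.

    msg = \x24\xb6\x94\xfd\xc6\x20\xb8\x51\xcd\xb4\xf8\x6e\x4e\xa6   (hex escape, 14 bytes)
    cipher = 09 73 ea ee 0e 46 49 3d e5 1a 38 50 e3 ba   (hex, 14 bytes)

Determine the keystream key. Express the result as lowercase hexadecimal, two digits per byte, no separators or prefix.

2dc57e13c866f16c28aec03ead1c

Since cipher = msg ⊕ key, XORing both sides with msg gives key = msg ⊕ cipher.
00100100 ^ 00001001 = 00101101
10110110 ^ 01110011 = 11000101
10010100 ^ 11101010 = 01111110
11111101 ^ 11101110 = 00010011
11000110 ^ 00001110 = 11001000
00100000 ^ 01000110 = 01100110
10111000 ^ 01001001 = 11110001
01010001 ^ 00111101 = 01101100
11001101 ^ 11100101 = 00101000
10110100 ^ 00011010 = 10101110
11111000 ^ 00111000 = 11000000
01101110 ^ 01010000 = 00111110
01001110 ^ 11100011 = 10101101
10100110 ^ 10111010 = 00011100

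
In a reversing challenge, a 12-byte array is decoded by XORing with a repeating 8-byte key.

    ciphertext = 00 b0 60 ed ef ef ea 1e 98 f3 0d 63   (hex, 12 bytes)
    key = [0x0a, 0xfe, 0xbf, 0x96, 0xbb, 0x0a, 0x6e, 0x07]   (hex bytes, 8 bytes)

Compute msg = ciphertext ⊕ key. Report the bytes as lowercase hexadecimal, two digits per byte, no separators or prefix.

0a4edf7b54e58419920db2f5

The 8-byte key repeats, so the effective keystream is 0a fe bf 96 bb 0a 6e 07 0a fe bf 96.
byte 0: 00 XOR 0a = 0a
byte 1: b0 XOR fe = 4e
byte 2: 60 XOR bf = df
byte 3: ed XOR 96 = 7b
byte 4: ef XOR bb = 54
byte 5: ef XOR 0a = e5
byte 6: ea XOR 6e = 84
byte 7: 1e XOR 07 = 19
byte 8: 98 XOR 0a = 92
byte 9: f3 XOR fe = 0d
byte 10: 0d XOR bf = b2
byte 11: 63 XOR 96 = f5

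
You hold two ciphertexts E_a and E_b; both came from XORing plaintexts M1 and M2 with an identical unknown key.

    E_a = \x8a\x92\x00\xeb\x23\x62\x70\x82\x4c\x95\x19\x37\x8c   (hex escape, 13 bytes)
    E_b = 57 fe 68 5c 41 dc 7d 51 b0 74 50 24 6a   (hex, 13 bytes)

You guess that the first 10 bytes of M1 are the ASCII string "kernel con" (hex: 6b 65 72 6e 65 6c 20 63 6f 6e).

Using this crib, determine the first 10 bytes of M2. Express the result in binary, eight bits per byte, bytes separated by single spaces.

10110110 00001001 00011010 11011001 00000111 11010010 00101101 10110000 10010011 10001111

First, E_a ⊕ E_b = (M1 ⊕ K) ⊕ (M2 ⊕ K) = M1 ⊕ M2, so the key drops out. Then M2 = (M1 ⊕ M2) ⊕ M1 over the first 10 bytes.
byte 0: (8a ^ 57) ^ 6b = dd ^ 6b = b6
byte 1: (92 ^ fe) ^ 65 = 6c ^ 65 = 09
byte 2: (00 ^ 68) ^ 72 = 68 ^ 72 = 1a
byte 3: (eb ^ 5c) ^ 6e = b7 ^ 6e = d9
byte 4: (23 ^ 41) ^ 65 = 62 ^ 65 = 07
byte 5: (62 ^ dc) ^ 6c = be ^ 6c = d2
byte 6: (70 ^ 7d) ^ 20 = 0d ^ 20 = 2d
byte 7: (82 ^ 51) ^ 63 = d3 ^ 63 = b0
byte 8: (4c ^ b0) ^ 6f = fc ^ 6f = 93
byte 9: (95 ^ 74) ^ 6e = e1 ^ 6e = 8f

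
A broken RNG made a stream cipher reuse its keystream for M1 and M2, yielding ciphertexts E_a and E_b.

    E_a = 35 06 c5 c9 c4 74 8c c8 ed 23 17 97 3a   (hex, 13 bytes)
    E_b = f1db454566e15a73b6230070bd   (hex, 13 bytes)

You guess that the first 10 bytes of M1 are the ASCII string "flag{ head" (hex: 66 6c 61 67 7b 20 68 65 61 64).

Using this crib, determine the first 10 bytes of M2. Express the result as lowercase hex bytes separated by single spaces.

First, E_a ⊕ E_b = (M1 ⊕ K) ⊕ (M2 ⊕ K) = M1 ⊕ M2, so the key drops out. Then M2 = (M1 ⊕ M2) ⊕ M1 over the first 10 bytes.
byte 0: (35 ^ f1) ^ 66 = c4 ^ 66 = a2
byte 1: (06 ^ db) ^ 6c = dd ^ 6c = b1
byte 2: (c5 ^ 45) ^ 61 = 80 ^ 61 = e1
byte 3: (c9 ^ 45) ^ 67 = 8c ^ 67 = eb
byte 4: (c4 ^ 66) ^ 7b = a2 ^ 7b = d9
byte 5: (74 ^ e1) ^ 20 = 95 ^ 20 = b5
byte 6: (8c ^ 5a) ^ 68 = d6 ^ 68 = be
byte 7: (c8 ^ 73) ^ 65 = bb ^ 65 = de
byte 8: (ed ^ b6) ^ 61 = 5b ^ 61 = 3a
byte 9: (23 ^ 23) ^ 64 = 00 ^ 64 = 64

a2 b1 e1 eb d9 b5 be de 3a 64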